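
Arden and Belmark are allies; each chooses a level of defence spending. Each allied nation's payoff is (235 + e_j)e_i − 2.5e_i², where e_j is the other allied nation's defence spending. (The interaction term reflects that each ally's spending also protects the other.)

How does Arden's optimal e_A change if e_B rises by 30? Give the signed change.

6

Arden's payoff is (235 + e_B)e_A − 2.5e_A².
∂π/∂e_A = 235 + e_B − 5e_A = 0, so e_A = 47 + 0.2e_B.
The reaction-function slope is 0.2, so a 30-unit rise in e_B moves e_A by 0.2 × 30 = 6. Arden's best response rises — the actions are strategic complements.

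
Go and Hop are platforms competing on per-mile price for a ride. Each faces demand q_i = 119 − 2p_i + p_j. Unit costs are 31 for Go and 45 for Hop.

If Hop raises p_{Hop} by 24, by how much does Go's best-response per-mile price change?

6

Go's profit: π = (p_{Go} − 31)(119 − 2p_{Go} + p_{Hop}).
∂π/∂p_{Go} = 181 − 4p_{Go} + p_{Hop} = 0 ⇒ p_{Go} = 45.25 + 0.25p_{Hop}.
The reaction-function slope is 0.25, so a 24-unit rise in p_{Hop} moves p_{Go} by 0.25 × 24 = 6. Go's best response rises — the actions are strategic complements.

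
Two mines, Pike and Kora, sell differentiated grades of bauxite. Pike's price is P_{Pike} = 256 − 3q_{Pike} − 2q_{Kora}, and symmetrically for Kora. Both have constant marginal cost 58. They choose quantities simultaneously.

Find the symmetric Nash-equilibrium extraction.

Mine Pike's profit: π = q_{Pike}(256 − 3q_{Pike} − 2q_{Kora}) − 58q_{Pike}.
∂π/∂q_{Pike} = 198 − 6q_{Pike} − 2q_{Kora} = 0 ⇒ q_{Pike} = 33 − (1/3)q_{Kora}.
Setting q_{Pike} = q_{Kora} in the reaction function: q_{Pike} = 33 − (1/3)q_{Pike}, so q_{Pike} = 33 / (4/3) = 24.75.

24.75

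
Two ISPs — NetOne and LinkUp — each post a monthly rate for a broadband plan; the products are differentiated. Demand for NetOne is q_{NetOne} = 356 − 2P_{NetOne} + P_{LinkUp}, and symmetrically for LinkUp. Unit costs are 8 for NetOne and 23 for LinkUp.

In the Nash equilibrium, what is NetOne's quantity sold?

NetOne's profit: π = (P_{NetOne} − 8)(356 − 2P_{NetOne} + P_{LinkUp}).
∂π/∂P_{NetOne} = 372 − 4P_{NetOne} + P_{LinkUp} = 0 ⇒ P_{NetOne} = 93 + 0.25P_{LinkUp}.
Similarly P_{LinkUp} = 100.5 + 0.25P_{NetOne}.
Substituting the second reaction function into the first: P_{NetOne} = 93 + 0.25(100.5 + 0.25P_{NetOne}), which gives 0.9375P_{NetOne} = 118.125 ⇒ P_{NetOne} = 126.
Then P_{LinkUp} = 100.5 + 0.25·126 = 132.
q_{NetOne} = 356 − 2·126 + 132 = 236.

236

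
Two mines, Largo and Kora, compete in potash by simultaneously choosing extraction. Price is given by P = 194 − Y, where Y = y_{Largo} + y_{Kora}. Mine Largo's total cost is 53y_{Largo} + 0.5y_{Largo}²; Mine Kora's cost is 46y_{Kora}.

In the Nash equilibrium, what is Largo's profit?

Mine Largo's profit: π = y_{Largo}(194 − (y_{Largo} + y_{Kora})) − 53y_{Largo} − 0.5y_{Largo}².
∂π/∂y_{Largo} = 141 − 3y_{Largo} − y_{Kora} = 0, so y_{Largo} = 47 − (1/3)y_{Kora}.
For Kora: ∂π/∂y_{Kora} = 148 − 2y_{Kora} − y_{Largo} = 0 ⇒ y_{Kora} = 74 − 0.5y_{Largo}.
Solving the two reaction functions simultaneously: (1 − (−1/3)(−0.5))y_{Largo} = 47 − (1/3)·74, so (5/6)y_{Largo} = 67/3 and y_{Largo} = 26.8.
Then y_{Kora} = 74 − 0.5·26.8 = 60.6.
Price P = 194 − 87.4 = 106.6.
Largo's profit: (106.6 − 53)·26.8 − 0.5(26.8)² = 1077.36.

1077.36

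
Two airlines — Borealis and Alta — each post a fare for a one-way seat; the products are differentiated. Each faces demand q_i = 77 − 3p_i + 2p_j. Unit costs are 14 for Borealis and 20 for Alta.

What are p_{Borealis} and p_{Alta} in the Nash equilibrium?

Borealis's profit: π = (p_{Borealis} − 14)(77 − 3p_{Borealis} + 2p_{Alta}).
∂π/∂p_{Borealis} = 119 − 6p_{Borealis} + 2p_{Alta} = 0 ⇒ p_{Borealis} = 119/6 + (1/3)p_{Alta}.
Similarly p_{Alta} = 137/6 + (1/3)p_{Borealis}.
Solving the two reaction functions simultaneously: (1 − (1/3)(1/3))p_{Borealis} = 119/6 + (1/3)·(137/6), so (8/9)p_{Borealis} = 247/9 and p_{Borealis} = 30.875.
Then p_{Alta} = 137/6 + (1/3)·30.875 = 33.125.

30.875, 33.125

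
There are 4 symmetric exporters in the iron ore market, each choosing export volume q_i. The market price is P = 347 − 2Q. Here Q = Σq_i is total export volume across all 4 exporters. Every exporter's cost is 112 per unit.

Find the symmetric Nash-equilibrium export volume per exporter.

23.5

A representative exporter's profit is π_i = q_i(347 − 2Q) − 112q_i, with Q = q_i + Σ_{j≠i} q_j.
First-order condition: 235 − 4q_i − 2Σ_{j≠i} q_j = 0.
Imposing symmetry (q_j = q for all j) turns Σ_{j≠i} q_j into 3q, so 235 = 10q and q = 23.5.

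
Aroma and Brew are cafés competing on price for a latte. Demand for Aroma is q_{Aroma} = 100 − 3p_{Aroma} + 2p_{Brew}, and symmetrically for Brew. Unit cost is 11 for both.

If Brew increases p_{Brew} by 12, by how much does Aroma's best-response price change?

Aroma's profit: π = (p_{Aroma} − 11)(100 − 3p_{Aroma} + 2p_{Brew}).
∂π/∂p_{Aroma} = 133 − 6p_{Aroma} + 2p_{Brew} = 0 ⇒ p_{Aroma} = 133/6 + (1/3)p_{Brew}.
The reaction-function slope is 1/3, so a 12-unit rise in p_{Brew} moves p_{Aroma} by 1/3 × 12 = 4. Aroma's best response rises — the actions are strategic complements.

4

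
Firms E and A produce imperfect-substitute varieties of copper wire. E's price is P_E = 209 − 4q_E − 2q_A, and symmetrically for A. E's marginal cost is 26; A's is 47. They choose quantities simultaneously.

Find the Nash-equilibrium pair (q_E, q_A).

Firm E's profit: π = q_E(209 − 4q_E − 2q_A) − 26q_E.
∂π/∂q_E = 183 − 8q_E − 2q_A = 0 ⇒ q_E = 22.875 − 0.25q_A.
Similarly q_A = 20.25 − 0.25q_E.
Substituting the second reaction function into the first: q_E = 22.875 − 0.25(20.25 − 0.25q_E), which gives 0.9375q_E = 17.8125 ⇒ q_E = 19.
Then q_A = 20.25 − 0.25·19 = 15.5.

19, 15.5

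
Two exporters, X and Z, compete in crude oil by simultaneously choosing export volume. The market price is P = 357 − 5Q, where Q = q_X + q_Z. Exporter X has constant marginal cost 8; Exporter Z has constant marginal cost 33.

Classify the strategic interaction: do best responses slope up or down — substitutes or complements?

Exporter X's profit: π = q_X(357 − 5(q_X + q_Z)) − 8q_X.
∂π/∂q_X = 349 − 10q_X − 5q_Z = 0, so q_X = 34.9 − 0.5q_Z.
The best-response slope dq_X/dq_Z = −0.5 < 0: the reaction function is downward-sloping, so the choices are strategic substitutes.

strategic substitutes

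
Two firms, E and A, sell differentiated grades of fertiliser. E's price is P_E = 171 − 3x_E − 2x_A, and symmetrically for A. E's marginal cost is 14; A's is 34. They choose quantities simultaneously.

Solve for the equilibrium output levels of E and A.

20.875, 15.875

Firm E's profit: π = x_E(171 − 3x_E − 2x_A) − 14x_E.
∂π/∂x_E = 157 − 6x_E − 2x_A = 0 ⇒ x_E = 157/6 − (1/3)x_A.
Similarly x_A = 137/6 − (1/3)x_E.
Substituting the second reaction function into the first: x_E = 157/6 − (1/3)(137/6 − (1/3)x_E), which gives (8/9)x_E = 167/9 ⇒ x_E = 20.875.
Then x_A = 137/6 − (1/3)·20.875 = 15.875.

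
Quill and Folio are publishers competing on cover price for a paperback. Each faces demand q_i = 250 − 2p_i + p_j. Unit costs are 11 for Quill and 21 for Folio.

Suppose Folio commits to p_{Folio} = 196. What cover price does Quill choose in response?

Quill's profit: π = (p_{Quill} − 11)(250 − 2p_{Quill} + p_{Folio}).
∂π/∂p_{Quill} = 272 − 4p_{Quill} + p_{Folio} = 0 ⇒ p_{Quill} = 68 + 0.25p_{Folio}.
At p_{Folio} = 196: p_{Quill} = 68 + 0.25·196 = 117.

117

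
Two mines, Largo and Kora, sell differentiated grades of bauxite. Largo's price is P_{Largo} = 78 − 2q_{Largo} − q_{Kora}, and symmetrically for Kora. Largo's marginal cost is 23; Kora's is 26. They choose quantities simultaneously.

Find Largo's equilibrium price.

Mine Largo's profit: π = q_{Largo}(78 − 2q_{Largo} − q_{Kora}) − 23q_{Largo}.
∂π/∂q_{Largo} = 55 − 4q_{Largo} − q_{Kora} = 0 ⇒ q_{Largo} = 13.75 − 0.25q_{Kora}.
Similarly q_{Kora} = 13 − 0.25q_{Largo}.
Plugging q_{Kora} into Largo's best response: q_{Largo} = 13.75 − 0.25(13 − 0.25q_{Largo}) ⇒ 0.9375q_{Largo} = 10.5, so q_{Largo} = 11.2.
Then q_{Kora} = 13 − 0.25·11.2 = 10.2.
P_{Largo} = 78 − 2·11.2 − 10.2 = 45.4.

45.4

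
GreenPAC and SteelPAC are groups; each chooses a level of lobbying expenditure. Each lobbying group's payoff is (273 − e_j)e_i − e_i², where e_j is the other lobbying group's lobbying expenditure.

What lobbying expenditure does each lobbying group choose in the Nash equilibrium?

GreenPAC's payoff is (273 − e_S)e_G − e_G².
∂π/∂e_G = 273 − e_S − 2e_G = 0, so e_G = 136.5 − 0.5e_S.
The game is symmetric, so in equilibrium e_S = e_G: the reaction function gives 1.5e_G = 136.5, hence e_G = 91.

91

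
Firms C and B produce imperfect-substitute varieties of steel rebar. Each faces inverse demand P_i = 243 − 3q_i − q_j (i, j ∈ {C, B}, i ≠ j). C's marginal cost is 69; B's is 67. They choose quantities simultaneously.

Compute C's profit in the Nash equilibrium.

1845.12

Firm C's profit: π = q_C(243 − 3q_C − q_B) − 69q_C.
∂π/∂q_C = 174 − 6q_C − q_B = 0 ⇒ q_C = 29 − (1/6)q_B.
Similarly q_B = 88/3 − (1/6)q_C.
Plugging q_B into C's best response: q_C = 29 − (1/6)(88/3 − (1/6)q_C) ⇒ (35/36)q_C = 217/9, so q_C = 24.8.
Then q_B = 88/3 − (1/6)·24.8 = 25.2.
P_C = 243 − 3·24.8 − 25.2 = 143.4.
Profit = (143.4 − 69)·24.8 = 1845.12.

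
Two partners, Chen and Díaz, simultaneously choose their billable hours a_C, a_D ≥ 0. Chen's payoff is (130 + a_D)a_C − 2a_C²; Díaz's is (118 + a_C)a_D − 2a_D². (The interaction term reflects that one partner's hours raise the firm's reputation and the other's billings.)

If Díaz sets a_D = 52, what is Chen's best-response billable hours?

Expanding Chen's payoff: 130a_C + a_Da_C − 2a_C².
∂π/∂a_C = 130 + a_D − 4a_C = 0, so a_C = 32.5 + 0.25a_D.
At a_D = 52: a_C = 32.5 + 0.25·52 = 45.5.

45.5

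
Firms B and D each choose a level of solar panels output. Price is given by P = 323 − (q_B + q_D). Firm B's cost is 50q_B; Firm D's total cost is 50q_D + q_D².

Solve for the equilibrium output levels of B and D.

Firm B's profit: π = q_B(323 − (q_B + q_D)) − 50q_B.
∂π/∂q_B = 273 − 2q_B − q_D = 0, so q_B = 136.5 − 0.5q_D.
For D: ∂π/∂q_D = 273 − 4q_D − q_B = 0 ⇒ q_D = 68.25 − 0.25q_B.
Solving the two reaction functions simultaneously: (1 − (−0.5)(−0.25))q_B = 136.5 − 0.5·68.25, so 0.875q_B = 102.375 and q_B = 117.
Then q_D = 68.25 − 0.25·117 = 39.

117, 39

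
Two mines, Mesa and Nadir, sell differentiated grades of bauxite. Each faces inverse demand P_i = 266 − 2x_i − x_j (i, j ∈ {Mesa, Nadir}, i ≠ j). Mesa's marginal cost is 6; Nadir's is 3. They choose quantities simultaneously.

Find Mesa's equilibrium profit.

Mine Mesa's profit: π = x_{Mesa}(266 − 2x_{Mesa} − x_{Nadir}) − 6x_{Mesa}.
∂π/∂x_{Mesa} = 260 − 4x_{Mesa} − x_{Nadir} = 0 ⇒ x_{Mesa} = 65 − 0.25x_{Nadir}.
Similarly x_{Nadir} = 65.75 − 0.25x_{Mesa}.
Solving the two reaction functions simultaneously: (1 − (−0.25)(−0.25))x_{Mesa} = 65 − 0.25·65.75, so 0.9375x_{Mesa} = 48.5625 and x_{Mesa} = 51.8.
Then x_{Nadir} = 65.75 − 0.25·51.8 = 52.8.
P_{Mesa} = 266 − 2·51.8 − 52.8 = 109.6.
Profit = (109.6 − 6)·51.8 = 5366.48.

5366.48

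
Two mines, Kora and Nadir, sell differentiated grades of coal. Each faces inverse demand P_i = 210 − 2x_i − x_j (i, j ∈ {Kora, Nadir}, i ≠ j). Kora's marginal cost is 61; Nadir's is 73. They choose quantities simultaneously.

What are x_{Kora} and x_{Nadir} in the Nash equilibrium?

Mine Kora's profit: π = x_{Kora}(210 − 2x_{Kora} − x_{Nadir}) − 61x_{Kora}.
∂π/∂x_{Kora} = 149 − 4x_{Kora} − x_{Nadir} = 0 ⇒ x_{Kora} = 37.25 − 0.25x_{Nadir}.
Similarly x_{Nadir} = 34.25 − 0.25x_{Kora}.
Plugging x_{Nadir} into Kora's best response: x_{Kora} = 37.25 − 0.25(34.25 − 0.25x_{Kora}) ⇒ 0.9375x_{Kora} = 28.6875, so x_{Kora} = 30.6.
Then x_{Nadir} = 34.25 − 0.25·30.6 = 26.6.

30.6, 26.6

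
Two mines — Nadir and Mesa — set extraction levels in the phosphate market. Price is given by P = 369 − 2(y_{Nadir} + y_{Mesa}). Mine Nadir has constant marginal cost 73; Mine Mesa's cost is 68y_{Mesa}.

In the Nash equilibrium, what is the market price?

170

Mine Nadir's profit: π = y_{Nadir}(369 − 2(y_{Nadir} + y_{Mesa})) − 73y_{Nadir}.
∂π/∂y_{Nadir} = 296 − 4y_{Nadir} − 2y_{Mesa} = 0, so y_{Nadir} = 74 − 0.5y_{Mesa}.
By the same steps for Mesa: y_{Mesa} = 75.25 − 0.5y_{Nadir}.
Plugging y_{Mesa} into Nadir's best response: y_{Nadir} = 74 − 0.5(75.25 − 0.5y_{Nadir}) ⇒ 0.75y_{Nadir} = 36.375, so y_{Nadir} = 48.5.
Then y_{Mesa} = 75.25 − 0.5·48.5 = 51.
Equilibrium price: P = 369 − 2·99.5 = 170.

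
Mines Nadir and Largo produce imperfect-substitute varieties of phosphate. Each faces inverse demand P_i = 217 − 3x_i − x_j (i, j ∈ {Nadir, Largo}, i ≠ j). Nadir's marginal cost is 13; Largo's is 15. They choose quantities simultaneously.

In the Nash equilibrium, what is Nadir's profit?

Mine Nadir's profit: π = x_{Nadir}(217 − 3x_{Nadir} − x_{Largo}) − 13x_{Nadir}.
∂π/∂x_{Nadir} = 204 − 6x_{Nadir} − x_{Largo} = 0 ⇒ x_{Nadir} = 34 − (1/6)x_{Largo}.
Similarly x_{Largo} = 101/3 − (1/6)x_{Nadir}.
Plugging x_{Largo} into Nadir's best response: x_{Nadir} = 34 − (1/6)(101/3 − (1/6)x_{Nadir}) ⇒ (35/36)x_{Nadir} = 511/18, so x_{Nadir} = 29.2.
Then x_{Largo} = 101/3 − (1/6)·29.2 = 28.8.
P_{Nadir} = 217 − 3·29.2 − 28.8 = 100.6.
Profit = (100.6 − 13)·29.2 = 2557.92.

2557.92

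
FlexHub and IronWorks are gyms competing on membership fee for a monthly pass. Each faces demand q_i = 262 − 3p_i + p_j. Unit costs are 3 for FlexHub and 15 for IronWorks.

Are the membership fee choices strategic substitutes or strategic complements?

strategic complements

FlexHub's profit: π = (p_{FlexHub} − 3)(262 − 3p_{FlexHub} + p_{IronWorks}).
∂π/∂p_{FlexHub} = 271 − 6p_{FlexHub} + p_{IronWorks} = 0 ⇒ p_{FlexHub} = 271/6 + (1/6)p_{IronWorks}.
The best-response slope dp_{FlexHub}/dp_{IronWorks} = 1/6 > 0: the reaction function is upward-sloping, so the choices are strategic complements.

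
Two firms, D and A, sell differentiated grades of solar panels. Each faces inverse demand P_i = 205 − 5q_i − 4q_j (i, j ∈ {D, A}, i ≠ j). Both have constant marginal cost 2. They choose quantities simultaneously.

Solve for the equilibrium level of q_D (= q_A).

Firm D's profit: π = q_D(205 − 5q_D − 4q_A) − 2q_D.
∂π/∂q_D = 203 − 10q_D − 4q_A = 0 ⇒ q_D = 20.3 − 0.4q_A.
The game is symmetric, so in equilibrium q_A = q_D: the reaction function gives 1.4q_D = 20.3, hence q_D = 14.5.

14.5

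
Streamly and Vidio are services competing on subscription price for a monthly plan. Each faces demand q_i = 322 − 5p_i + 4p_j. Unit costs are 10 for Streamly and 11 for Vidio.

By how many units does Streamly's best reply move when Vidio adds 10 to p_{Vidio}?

4

Streamly's profit: π = (p_{Streamly} − 10)(322 − 5p_{Streamly} + 4p_{Vidio}).
∂π/∂p_{Streamly} = 372 − 10p_{Streamly} + 4p_{Vidio} = 0 ⇒ p_{Streamly} = 37.2 + 0.4p_{Vidio}.
The reaction-function slope is 0.4, so a 10-unit rise in p_{Vidio} moves p_{Streamly} by 0.4 × 10 = 4. Streamly's best response rises — the actions are strategic complements.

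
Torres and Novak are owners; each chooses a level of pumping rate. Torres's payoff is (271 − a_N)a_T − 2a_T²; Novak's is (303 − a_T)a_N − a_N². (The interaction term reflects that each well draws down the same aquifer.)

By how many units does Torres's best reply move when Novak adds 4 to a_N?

-1

Expanding Torres's payoff: 271a_T − a_Na_T − 2a_T².
∂π/∂a_T = 271 − a_N − 4a_T = 0, so a_T = 67.75 − 0.25a_N.
The reaction-function slope is −0.25, so a 4-unit rise in a_N moves a_T by −0.25 × 4 = −1. Torres's best response falls — the actions are strategic substitutes.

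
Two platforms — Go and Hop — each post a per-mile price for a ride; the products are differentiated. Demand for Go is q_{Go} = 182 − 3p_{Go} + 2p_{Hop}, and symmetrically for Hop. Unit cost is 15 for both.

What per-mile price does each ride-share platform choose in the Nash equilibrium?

56.75

Go's profit: π = (p_{Go} − 15)(182 − 3p_{Go} + 2p_{Hop}).
∂π/∂p_{Go} = 227 − 6p_{Go} + 2p_{Hop} = 0 ⇒ p_{Go} = 227/6 + (1/3)p_{Hop}.
Setting p_{Go} = p_{Hop} in the reaction function: p_{Go} = 227/6 + (1/3)p_{Go}, so p_{Go} = (227/6) / (2/3) = 56.75.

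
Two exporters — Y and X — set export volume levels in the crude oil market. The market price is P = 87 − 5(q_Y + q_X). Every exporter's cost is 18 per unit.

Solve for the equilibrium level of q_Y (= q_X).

4.6

Exporter Y's profit: π = q_Y(87 − 5(q_Y + q_X)) − 18q_Y.
∂π/∂q_Y = 69 − 10q_Y − 5q_X = 0, so q_Y = 6.9 − 0.5q_X.
Setting q_Y = q_X in the reaction function: q_Y = 6.9 − 0.5q_Y, so q_Y = 6.9 / 1.5 = 4.6.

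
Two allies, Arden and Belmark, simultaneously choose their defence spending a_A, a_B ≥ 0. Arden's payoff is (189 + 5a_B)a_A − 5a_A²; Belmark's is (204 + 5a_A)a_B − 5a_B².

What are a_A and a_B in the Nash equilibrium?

38.8, 39.8

Expanding Arden's payoff: 189a_A + 5a_Ba_A − 5a_A².
∂π/∂a_A = 189 + 5a_B − 10a_A = 0, so a_A = 18.9 + 0.5a_B.
Likewise for Belmark: a_B = 20.4 + 0.5a_A.
Plugging a_B into Arden's best response: a_A = 18.9 + 0.5(20.4 + 0.5a_A) ⇒ 0.75a_A = 29.1, so a_A = 38.8.
Then a_B = 20.4 + 0.5·38.8 = 39.8.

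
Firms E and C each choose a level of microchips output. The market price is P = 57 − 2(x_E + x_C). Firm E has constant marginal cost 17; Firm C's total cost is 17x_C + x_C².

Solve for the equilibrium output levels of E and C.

Firm E's profit: π = x_E(57 − 2(x_E + x_C)) − 17x_E.
∂π/∂x_E = 40 − 4x_E − 2x_C = 0, so x_E = 10 − 0.5x_C.
For C: ∂π/∂x_C = 40 − 6x_C − 2x_E = 0 ⇒ x_C = 20/3 − (1/3)x_E.
Plugging x_C into E's best response: x_E = 10 − 0.5(20/3 − (1/3)x_E) ⇒ (5/6)x_E = 20/3, so x_E = 8.
Then x_C = 20/3 − (1/3)·8 = 4.

8, 4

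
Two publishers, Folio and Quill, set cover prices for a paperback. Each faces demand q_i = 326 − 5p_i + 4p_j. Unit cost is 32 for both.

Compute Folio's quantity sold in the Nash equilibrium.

245

Folio's profit: π = (p_{Folio} − 32)(326 − 5p_{Folio} + 4p_{Quill}).
∂π/∂p_{Folio} = 486 − 10p_{Folio} + 4p_{Quill} = 0 ⇒ p_{Folio} = 48.6 + 0.4p_{Quill}.
By symmetry p_{Quill} = p_{Folio}; substituting into the reaction function, 0.6p_{Folio} = 48.6 and p_{Folio} = 81.
q_{Folio} = 326 − 5·81 + 4·81 = 245.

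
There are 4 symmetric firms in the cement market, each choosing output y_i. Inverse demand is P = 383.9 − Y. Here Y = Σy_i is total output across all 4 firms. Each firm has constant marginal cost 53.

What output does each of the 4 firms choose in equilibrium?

66.18

A representative firm's profit is π_i = y_i(383.9 − Y) − 53y_i, with Y = y_i + Σ_{j≠i} y_j.
First-order condition: 330.9 − 2y_i − Σ_{j≠i} y_j = 0.
In a symmetric equilibrium every firm chooses the same y, so Σ_{j≠i} y_j = 3y. The condition becomes 330.9 − 5y = 0, giving y = 330.9/5 = 66.18.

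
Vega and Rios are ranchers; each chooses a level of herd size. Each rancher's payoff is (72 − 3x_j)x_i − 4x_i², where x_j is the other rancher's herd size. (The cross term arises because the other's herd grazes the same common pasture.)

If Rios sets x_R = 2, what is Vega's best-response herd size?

8.25

Vega's payoff is (72 − 3x_R)x_V − 4x_V².
∂π/∂x_V = 72 − 3x_R − 8x_V = 0, so x_V = 9 − 0.375x_R.
At x_R = 2: x_V = 9 − 0.375·2 = 8.25.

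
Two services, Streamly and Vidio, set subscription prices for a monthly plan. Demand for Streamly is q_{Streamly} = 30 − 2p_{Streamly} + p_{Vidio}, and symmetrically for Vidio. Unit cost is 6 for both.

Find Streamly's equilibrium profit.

128

Streamly's profit: π = (p_{Streamly} − 6)(30 − 2p_{Streamly} + p_{Vidio}).
∂π/∂p_{Streamly} = 42 − 4p_{Streamly} + p_{Vidio} = 0 ⇒ p_{Streamly} = 10.5 + 0.25p_{Vidio}.
The game is symmetric, so in equilibrium p_{Vidio} = p_{Streamly}: the reaction function gives 0.75p_{Streamly} = 10.5, hence p_{Streamly} = 14.
q_{Streamly} = 30 − 2·14 + 14 = 16.
Profit = (14 − 6)·16 = 128.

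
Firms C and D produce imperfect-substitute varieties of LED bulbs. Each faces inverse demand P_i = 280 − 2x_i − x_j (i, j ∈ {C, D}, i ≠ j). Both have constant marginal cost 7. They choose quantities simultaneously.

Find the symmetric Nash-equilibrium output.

Firm C's profit: π = x_C(280 − 2x_C − x_D) − 7x_C.
∂π/∂x_C = 273 − 4x_C − x_D = 0 ⇒ x_C = 68.25 − 0.25x_D.
By symmetry x_D = x_C; substituting into the reaction function, 1.25x_C = 68.25 and x_C = 54.6.

54.6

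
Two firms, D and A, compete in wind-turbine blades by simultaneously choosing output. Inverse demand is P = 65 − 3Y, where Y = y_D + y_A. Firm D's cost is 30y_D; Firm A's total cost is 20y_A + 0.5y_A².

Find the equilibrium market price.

Firm D's profit: π = y_D(65 − 3(y_D + y_A)) − 30y_D.
∂π/∂y_D = 35 − 6y_D − 3y_A = 0, so y_D = 35/6 − 0.5y_A.
For A: ∂π/∂y_A = 45 − 7y_A − 3y_D = 0 ⇒ y_A = 45/7 − (3/7)y_D.
Solving the two reaction functions simultaneously: (1 − (−0.5)(−3/7))y_D = 35/6 − 0.5·(45/7), so (11/14)y_D = 55/21 and y_D = 10/3.
Then y_A = 45/7 − (3/7)·(10/3) = 5.
Equilibrium price: P = 65 − 3·(25/3) = 40.

40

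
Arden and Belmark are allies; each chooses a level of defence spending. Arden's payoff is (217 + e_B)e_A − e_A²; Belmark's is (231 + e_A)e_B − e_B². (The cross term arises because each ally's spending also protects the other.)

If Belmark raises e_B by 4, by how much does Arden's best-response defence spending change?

Expanding Arden's payoff: 217e_A + e_Be_A − e_A².
∂π/∂e_A = 217 + e_B − 2e_A = 0, so e_A = 108.5 + 0.5e_B.
The reaction-function slope is 0.5, so a 4-unit rise in e_B moves e_A by 0.5 × 4 = 2. Arden's best response rises — the actions are strategic complements.

2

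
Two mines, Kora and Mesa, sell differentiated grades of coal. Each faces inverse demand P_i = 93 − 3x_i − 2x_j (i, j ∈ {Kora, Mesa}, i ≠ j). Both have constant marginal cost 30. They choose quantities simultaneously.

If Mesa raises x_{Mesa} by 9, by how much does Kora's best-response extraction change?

Mine Kora's profit: π = x_{Kora}(93 − 3x_{Kora} − 2x_{Mesa}) − 30x_{Kora}.
∂π/∂x_{Kora} = 63 − 6x_{Kora} − 2x_{Mesa} = 0 ⇒ x_{Kora} = 10.5 − (1/3)x_{Mesa}.
The reaction-function slope is −1/3, so a 9-unit rise in x_{Mesa} moves x_{Kora} by −1/3 × 9 = −3. Kora's best response falls — the actions are strategic substitutes.

-3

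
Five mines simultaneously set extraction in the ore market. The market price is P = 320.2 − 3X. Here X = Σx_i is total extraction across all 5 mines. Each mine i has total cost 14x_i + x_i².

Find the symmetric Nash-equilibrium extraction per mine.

15.31

A representative mine's profit is π_i = x_i(320.2 − 3X) − 14x_i − x_i², with X = x_i + Σ_{j≠i} x_j.
First-order condition: 306.2 − 8x_i − 3Σ_{j≠i} x_j = 0.
Imposing symmetry (x_j = x for all j) turns Σ_{j≠i} x_j into 4x, so 306.2 = 20x and x = 15.31.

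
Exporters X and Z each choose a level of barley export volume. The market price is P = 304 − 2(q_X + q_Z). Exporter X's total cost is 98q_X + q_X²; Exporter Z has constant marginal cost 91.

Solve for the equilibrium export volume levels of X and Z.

19.9, 43.3

Exporter X's profit: π = q_X(304 − 2(q_X + q_Z)) − 98q_X − q_X².
∂π/∂q_X = 206 − 6q_X − 2q_Z = 0, so q_X = 103/3 − (1/3)q_Z.
For Z: ∂π/∂q_Z = 213 − 4q_Z − 2q_X = 0 ⇒ q_Z = 53.25 − 0.5q_X.
Solving the two reaction functions simultaneously: (1 − (−1/3)(−0.5))q_X = 103/3 − (1/3)·53.25, so (5/6)q_X = 199/12 and q_X = 19.9.
Then q_Z = 53.25 − 0.5·19.9 = 43.3.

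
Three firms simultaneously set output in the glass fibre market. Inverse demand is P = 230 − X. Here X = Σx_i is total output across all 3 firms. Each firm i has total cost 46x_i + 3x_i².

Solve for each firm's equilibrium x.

18.4

A representative firm's profit is π_i = x_i(230 − X) − 46x_i − 3x_i², with X = x_i + Σ_{j≠i} x_j.
First-order condition: 184 − 8x_i − Σ_{j≠i} x_j = 0.
In a symmetric equilibrium every firm chooses the same x, so Σ_{j≠i} x_j = 2x. The condition becomes 184 − 10x = 0, giving x = 184/10 = 18.4.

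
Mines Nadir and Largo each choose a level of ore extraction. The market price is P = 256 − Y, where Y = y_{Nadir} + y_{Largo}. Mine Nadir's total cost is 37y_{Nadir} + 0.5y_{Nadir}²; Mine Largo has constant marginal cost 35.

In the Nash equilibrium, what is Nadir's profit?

2825.34

Mine Nadir's profit: π = y_{Nadir}(256 − (y_{Nadir} + y_{Largo})) − 37y_{Nadir} − 0.5y_{Nadir}².
∂π/∂y_{Nadir} = 219 − 3y_{Nadir} − y_{Largo} = 0, so y_{Nadir} = 73 − (1/3)y_{Largo}.
For Largo: ∂π/∂y_{Largo} = 221 − 2y_{Largo} − y_{Nadir} = 0 ⇒ y_{Largo} = 110.5 − 0.5y_{Nadir}.
Solving the two reaction functions simultaneously: (1 − (−1/3)(−0.5))y_{Nadir} = 73 − (1/3)·110.5, so (5/6)y_{Nadir} = 217/6 and y_{Nadir} = 43.4.
Then y_{Largo} = 110.5 − 0.5·43.4 = 88.8.
Price P = 256 − 132.2 = 123.8.
Nadir's profit: (123.8 − 37)·43.4 − 0.5(43.4)² = 2825.34.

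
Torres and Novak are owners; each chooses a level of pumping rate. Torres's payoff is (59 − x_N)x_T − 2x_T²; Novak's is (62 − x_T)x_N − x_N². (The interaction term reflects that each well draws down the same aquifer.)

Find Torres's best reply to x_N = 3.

14

Expanding Torres's payoff: 59x_T − x_Nx_T − 2x_T².
∂π/∂x_T = 59 − x_N − 4x_T = 0, so x_T = 14.75 − 0.25x_N.
At x_N = 3: x_T = 14.75 − 0.25·3 = 14.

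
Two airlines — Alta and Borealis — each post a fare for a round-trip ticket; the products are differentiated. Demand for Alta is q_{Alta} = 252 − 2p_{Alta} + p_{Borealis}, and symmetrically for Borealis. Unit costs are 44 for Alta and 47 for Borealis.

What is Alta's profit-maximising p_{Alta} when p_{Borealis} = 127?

Alta's profit: π = (p_{Alta} − 44)(252 − 2p_{Alta} + p_{Borealis}).
∂π/∂p_{Alta} = 340 − 4p_{Alta} + p_{Borealis} = 0 ⇒ p_{Alta} = 85 + 0.25p_{Borealis}.
At p_{Borealis} = 127: p_{Alta} = 85 + 0.25·127 = 116.75.

116.75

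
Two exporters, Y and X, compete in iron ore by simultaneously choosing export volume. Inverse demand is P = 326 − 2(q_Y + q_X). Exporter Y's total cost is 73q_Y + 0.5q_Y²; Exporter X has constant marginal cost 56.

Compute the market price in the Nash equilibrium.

161.5

Exporter Y's profit: π = q_Y(326 − 2(q_Y + q_X)) − 73q_Y − 0.5q_Y².
∂π/∂q_Y = 253 − 5q_Y − 2q_X = 0, so q_Y = 50.6 − 0.4q_X.
For X: ∂π/∂q_X = 270 − 4q_X − 2q_Y = 0 ⇒ q_X = 67.5 − 0.5q_Y.
Substituting the second reaction function into the first: q_Y = 50.6 − 0.4(67.5 − 0.5q_Y), which gives 0.8q_Y = 23.6 ⇒ q_Y = 29.5.
Then q_X = 67.5 − 0.5·29.5 = 52.75.
Equilibrium price: P = 326 − 2·82.25 = 161.5.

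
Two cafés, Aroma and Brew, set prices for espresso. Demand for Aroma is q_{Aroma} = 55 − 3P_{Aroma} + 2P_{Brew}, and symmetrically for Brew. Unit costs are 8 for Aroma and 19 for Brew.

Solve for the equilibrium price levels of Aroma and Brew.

21.8125, 25.9375

Aroma's profit: π = (P_{Aroma} − 8)(55 − 3P_{Aroma} + 2P_{Brew}).
∂π/∂P_{Aroma} = 79 − 6P_{Aroma} + 2P_{Brew} = 0 ⇒ P_{Aroma} = 79/6 + (1/3)P_{Brew}.
Similarly P_{Brew} = 56/3 + (1/3)P_{Aroma}.
Substituting the second reaction function into the first: P_{Aroma} = 79/6 + (1/3)(56/3 + (1/3)P_{Aroma}), which gives (8/9)P_{Aroma} = 349/18 ⇒ P_{Aroma} = 21.8125.
Then P_{Brew} = 56/3 + (1/3)·21.8125 = 25.9375.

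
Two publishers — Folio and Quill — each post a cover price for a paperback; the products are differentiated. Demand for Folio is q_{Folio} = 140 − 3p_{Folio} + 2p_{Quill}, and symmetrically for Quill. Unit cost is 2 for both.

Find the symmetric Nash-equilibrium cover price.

Folio's profit: π = (p_{Folio} − 2)(140 − 3p_{Folio} + 2p_{Quill}).
∂π/∂p_{Folio} = 146 − 6p_{Folio} + 2p_{Quill} = 0 ⇒ p_{Folio} = 73/3 + (1/3)p_{Quill}.
Setting p_{Folio} = p_{Quill} in the reaction function: p_{Folio} = 73/3 + (1/3)p_{Folio}, so p_{Folio} = (73/3) / (2/3) = 36.5.

36.5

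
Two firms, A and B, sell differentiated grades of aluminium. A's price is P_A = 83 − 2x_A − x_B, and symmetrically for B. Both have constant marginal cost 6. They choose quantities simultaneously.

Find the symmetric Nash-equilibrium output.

Firm A's profit: π = x_A(83 − 2x_A − x_B) − 6x_A.
∂π/∂x_A = 77 − 4x_A − x_B = 0 ⇒ x_A = 19.25 − 0.25x_B.
The game is symmetric, so in equilibrium x_B = x_A: the reaction function gives 1.25x_A = 19.25, hence x_A = 15.4.

15.4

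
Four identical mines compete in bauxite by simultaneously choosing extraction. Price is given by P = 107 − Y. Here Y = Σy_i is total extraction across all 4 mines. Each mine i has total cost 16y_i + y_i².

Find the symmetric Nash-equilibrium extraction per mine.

A representative mine's profit is π_i = y_i(107 − Y) − 16y_i − y_i², with Y = y_i + Σ_{j≠i} y_j.
First-order condition: 91 − 4y_i − Σ_{j≠i} y_j = 0.
Imposing symmetry (y_j = y for all j) turns Σ_{j≠i} y_j into 3y, so 91 = 7y and y = 13.

13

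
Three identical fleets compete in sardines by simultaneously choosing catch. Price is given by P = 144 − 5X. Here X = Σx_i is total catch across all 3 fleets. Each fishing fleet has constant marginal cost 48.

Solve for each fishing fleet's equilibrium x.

A representative fishing fleet's profit is π_i = x_i(144 − 5X) − 48x_i, with X = x_i + Σ_{j≠i} x_j.
First-order condition: 96 − 10x_i − 5Σ_{j≠i} x_j = 0.
Imposing symmetry (x_j = x for all j) turns Σ_{j≠i} x_j into 2x, so 96 = 20x and x = 4.8.

4.8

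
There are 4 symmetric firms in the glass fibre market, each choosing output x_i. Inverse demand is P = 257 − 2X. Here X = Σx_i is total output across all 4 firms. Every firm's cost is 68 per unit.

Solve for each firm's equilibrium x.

18.9

A representative firm's profit is π_i = x_i(257 − 2X) − 68x_i, with X = x_i + Σ_{j≠i} x_j.
First-order condition: 189 − 4x_i − 2Σ_{j≠i} x_j = 0.
With identical firms, set every x_j = x: then 189 − 4x − 6x = 0, i.e. x = 189/10 = 18.9.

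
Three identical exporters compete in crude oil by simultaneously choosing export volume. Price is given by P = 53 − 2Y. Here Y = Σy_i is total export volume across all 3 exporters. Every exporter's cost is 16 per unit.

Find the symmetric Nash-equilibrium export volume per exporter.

A representative exporter's profit is π_i = y_i(53 − 2Y) − 16y_i, with Y = y_i + Σ_{j≠i} y_j.
First-order condition: 37 − 4y_i − 2Σ_{j≠i} y_j = 0.
Imposing symmetry (y_j = y for all j) turns Σ_{j≠i} y_j into 2y, so 37 = 8y and y = 4.625.

4.625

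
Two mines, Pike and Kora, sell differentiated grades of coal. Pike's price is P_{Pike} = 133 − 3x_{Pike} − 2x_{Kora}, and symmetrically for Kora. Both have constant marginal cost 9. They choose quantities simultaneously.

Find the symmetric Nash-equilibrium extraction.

15.5

Mine Pike's profit: π = x_{Pike}(133 − 3x_{Pike} − 2x_{Kora}) − 9x_{Pike}.
∂π/∂x_{Pike} = 124 − 6x_{Pike} − 2x_{Kora} = 0 ⇒ x_{Pike} = 62/3 − (1/3)x_{Kora}.
Setting x_{Pike} = x_{Kora} in the reaction function: x_{Pike} = 62/3 − (1/3)x_{Pike}, so x_{Pike} = (62/3) / (4/3) = 15.5.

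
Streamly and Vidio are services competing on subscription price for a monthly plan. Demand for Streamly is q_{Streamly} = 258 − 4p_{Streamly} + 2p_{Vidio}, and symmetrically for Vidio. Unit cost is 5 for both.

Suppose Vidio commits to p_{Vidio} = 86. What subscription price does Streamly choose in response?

Streamly's profit: π = (p_{Streamly} − 5)(258 − 4p_{Streamly} + 2p_{Vidio}).
∂π/∂p_{Streamly} = 278 − 8p_{Streamly} + 2p_{Vidio} = 0 ⇒ p_{Streamly} = 34.75 + 0.25p_{Vidio}.
At p_{Vidio} = 86: p_{Streamly} = 34.75 + 0.25·86 = 56.25.

56.25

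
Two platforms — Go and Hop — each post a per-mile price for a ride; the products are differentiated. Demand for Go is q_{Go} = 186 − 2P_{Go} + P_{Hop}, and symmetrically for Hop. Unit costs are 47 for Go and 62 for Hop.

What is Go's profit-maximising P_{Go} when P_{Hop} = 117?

99.25

Go's profit: π = (P_{Go} − 47)(186 − 2P_{Go} + P_{Hop}).
∂π/∂P_{Go} = 280 − 4P_{Go} + P_{Hop} = 0 ⇒ P_{Go} = 70 + 0.25P_{Hop}.
At P_{Hop} = 117: P_{Go} = 70 + 0.25·117 = 99.25.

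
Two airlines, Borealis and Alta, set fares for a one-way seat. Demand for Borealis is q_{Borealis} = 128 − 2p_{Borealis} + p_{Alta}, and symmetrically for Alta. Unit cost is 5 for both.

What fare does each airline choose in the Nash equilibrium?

Borealis's profit: π = (p_{Borealis} − 5)(128 − 2p_{Borealis} + p_{Alta}).
∂π/∂p_{Borealis} = 138 − 4p_{Borealis} + p_{Alta} = 0 ⇒ p_{Borealis} = 34.5 + 0.25p_{Alta}.
Setting p_{Borealis} = p_{Alta} in the reaction function: p_{Borealis} = 34.5 + 0.25p_{Borealis}, so p_{Borealis} = 34.5 / 0.75 = 46.

46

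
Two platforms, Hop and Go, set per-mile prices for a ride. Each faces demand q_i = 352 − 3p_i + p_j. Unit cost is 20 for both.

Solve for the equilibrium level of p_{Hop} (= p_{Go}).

Hop's profit: π = (p_{Hop} − 20)(352 − 3p_{Hop} + p_{Go}).
∂π/∂p_{Hop} = 412 − 6p_{Hop} + p_{Go} = 0 ⇒ p_{Hop} = 206/3 + (1/6)p_{Go}.
The game is symmetric, so in equilibrium p_{Go} = p_{Hop}: the reaction function gives (5/6)p_{Hop} = 206/3, hence p_{Hop} = 82.4.

82.4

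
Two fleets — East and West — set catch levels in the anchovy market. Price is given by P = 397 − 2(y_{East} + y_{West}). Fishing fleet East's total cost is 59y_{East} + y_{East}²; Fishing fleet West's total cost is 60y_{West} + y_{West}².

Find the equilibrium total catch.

Fishing fleet East's profit: π = y_{East}(397 − 2(y_{East} + y_{West})) − 59y_{East} − y_{East}².
∂π/∂y_{East} = 338 − 6y_{East} − 2y_{West} = 0, so y_{East} = 169/3 − (1/3)y_{West}.
By the same steps for West: y_{West} = 337/6 − (1/3)y_{East}.
Solving the two reaction functions simultaneously: (1 − (−1/3)(−1/3))y_{East} = 169/3 − (1/3)·(337/6), so (8/9)y_{East} = 677/18 and y_{East} = 42.3125.
Then y_{West} = 337/6 − (1/3)·42.3125 = 42.0625.
Total catch: 42.3125 + 42.0625 = 84.375.

84.375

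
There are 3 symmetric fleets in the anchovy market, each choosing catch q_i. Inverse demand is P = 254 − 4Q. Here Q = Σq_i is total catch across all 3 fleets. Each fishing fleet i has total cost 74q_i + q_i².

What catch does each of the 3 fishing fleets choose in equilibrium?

A representative fishing fleet's profit is π_i = q_i(254 − 4Q) − 74q_i − q_i², with Q = q_i + Σ_{j≠i} q_j.
First-order condition: 180 − 10q_i − 4Σ_{j≠i} q_j = 0.
With identical fishing fleets, set every q_j = q: then 180 − 10q − 8q = 0, i.e. q = 180/18 = 10.

10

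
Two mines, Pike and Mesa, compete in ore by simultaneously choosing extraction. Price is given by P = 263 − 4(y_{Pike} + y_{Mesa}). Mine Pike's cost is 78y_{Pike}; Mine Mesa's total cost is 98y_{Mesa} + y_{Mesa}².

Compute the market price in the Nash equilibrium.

152.375

Mine Pike's profit: π = y_{Pike}(263 − 4(y_{Pike} + y_{Mesa})) − 78y_{Pike}.
∂π/∂y_{Pike} = 185 − 8y_{Pike} − 4y_{Mesa} = 0, so y_{Pike} = 23.125 − 0.5y_{Mesa}.
For Mesa: ∂π/∂y_{Mesa} = 165 − 10y_{Mesa} − 4y_{Pike} = 0 ⇒ y_{Mesa} = 16.5 − 0.4y_{Pike}.
Solving the two reaction functions simultaneously: (1 − (−0.5)(−0.4))y_{Pike} = 23.125 − 0.5·16.5, so 0.8y_{Pike} = 14.875 and y_{Pike} = 595/32.
Then y_{Mesa} = 16.5 − 0.4·(595/32) = 9.0625.
Equilibrium price: P = 263 − 4·(885/32) = 152.375.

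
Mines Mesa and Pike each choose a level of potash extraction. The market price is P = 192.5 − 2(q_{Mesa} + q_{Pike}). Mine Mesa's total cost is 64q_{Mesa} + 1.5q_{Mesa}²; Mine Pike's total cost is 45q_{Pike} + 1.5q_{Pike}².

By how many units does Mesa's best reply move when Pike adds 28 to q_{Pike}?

Mine Mesa's profit: π = q_{Mesa}(192.5 − 2(q_{Mesa} + q_{Pike})) − 64q_{Mesa} − 1.5q_{Mesa}².
∂π/∂q_{Mesa} = 128.5 − 7q_{Mesa} − 2q_{Pike} = 0, so q_{Mesa} = 257/14 − (2/7)q_{Pike}.
The reaction-function slope is −2/7, so a 28-unit rise in q_{Pike} moves q_{Mesa} by −2/7 × 28 = −8. Mesa's best response falls — the actions are strategic substitutes.

-8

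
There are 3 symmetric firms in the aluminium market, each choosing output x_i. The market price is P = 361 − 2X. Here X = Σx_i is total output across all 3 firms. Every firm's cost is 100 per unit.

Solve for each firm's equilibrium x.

32.625

A representative firm's profit is π_i = x_i(361 − 2X) − 100x_i, with X = x_i + Σ_{j≠i} x_j.
First-order condition: 261 − 4x_i − 2Σ_{j≠i} x_j = 0.
With identical firms, set every x_j = x: then 261 − 4x − 4x = 0, i.e. x = 261/8 = 32.625.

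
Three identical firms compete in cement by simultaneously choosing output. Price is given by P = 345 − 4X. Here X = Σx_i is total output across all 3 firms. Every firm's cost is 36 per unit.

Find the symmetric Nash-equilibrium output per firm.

19.3125

A representative firm's profit is π_i = x_i(345 − 4X) − 36x_i, with X = x_i + Σ_{j≠i} x_j.
First-order condition: 309 − 8x_i − 4Σ_{j≠i} x_j = 0.
In a symmetric equilibrium every firm chooses the same x, so Σ_{j≠i} x_j = 2x. The condition becomes 309 − 16x = 0, giving x = 309/16 = 19.3125.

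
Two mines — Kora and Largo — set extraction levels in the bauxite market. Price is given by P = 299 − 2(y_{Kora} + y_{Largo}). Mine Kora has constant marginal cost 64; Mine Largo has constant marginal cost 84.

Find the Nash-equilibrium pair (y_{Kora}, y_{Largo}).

Mine Kora's profit: π = y_{Kora}(299 − 2(y_{Kora} + y_{Largo})) − 64y_{Kora}.
∂π/∂y_{Kora} = 235 − 4y_{Kora} − 2y_{Largo} = 0, so y_{Kora} = 58.75 − 0.5y_{Largo}.
By the same steps for Largo: y_{Largo} = 53.75 − 0.5y_{Kora}.
Solving the two reaction functions simultaneously: (1 − (−0.5)(−0.5))y_{Kora} = 58.75 − 0.5·53.75, so 0.75y_{Kora} = 31.875 and y_{Kora} = 42.5.
Then y_{Largo} = 53.75 − 0.5·42.5 = 32.5.

42.5, 32.5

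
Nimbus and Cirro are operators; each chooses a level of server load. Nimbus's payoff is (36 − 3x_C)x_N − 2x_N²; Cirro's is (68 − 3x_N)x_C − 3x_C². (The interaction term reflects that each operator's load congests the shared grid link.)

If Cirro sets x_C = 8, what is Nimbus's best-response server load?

Expanding Nimbus's payoff: 36x_N − 3x_Cx_N − 2x_N².
∂π/∂x_N = 36 − 3x_C − 4x_N = 0, so x_N = 9 − 0.75x_C.
At x_C = 8: x_N = 9 − 0.75·8 = 3.

3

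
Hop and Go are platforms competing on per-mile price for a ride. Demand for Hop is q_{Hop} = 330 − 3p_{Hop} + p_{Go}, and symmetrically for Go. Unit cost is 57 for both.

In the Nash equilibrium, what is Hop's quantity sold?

Hop's profit: π = (p_{Hop} − 57)(330 − 3p_{Hop} + p_{Go}).
∂π/∂p_{Hop} = 501 − 6p_{Hop} + p_{Go} = 0 ⇒ p_{Hop} = 83.5 + (1/6)p_{Go}.
Setting p_{Hop} = p_{Go} in the reaction function: p_{Hop} = 83.5 + (1/6)p_{Hop}, so p_{Hop} = 83.5 / (5/6) = 100.2.
q_{Hop} = 330 − 3·100.2 + 100.2 = 129.6.

129.6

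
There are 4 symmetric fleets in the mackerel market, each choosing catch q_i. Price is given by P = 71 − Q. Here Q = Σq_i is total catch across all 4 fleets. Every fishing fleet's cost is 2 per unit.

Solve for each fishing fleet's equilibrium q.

A representative fishing fleet's profit is π_i = q_i(71 − Q) − 2q_i, with Q = q_i + Σ_{j≠i} q_j.
First-order condition: 69 − 2q_i − Σ_{j≠i} q_j = 0.
With identical fishing fleets, set every q_j = q: then 69 − 2q − 3q = 0, i.e. q = 69/5 = 13.8.

13.8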